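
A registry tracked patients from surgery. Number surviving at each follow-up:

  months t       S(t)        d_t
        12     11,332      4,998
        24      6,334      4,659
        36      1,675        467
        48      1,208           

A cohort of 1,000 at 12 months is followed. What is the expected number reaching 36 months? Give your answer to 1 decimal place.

The relevant probability is 1,675/11,332 = 0.147812.
Expected number = 1,000 × 0.147812 = 147.8.

147.8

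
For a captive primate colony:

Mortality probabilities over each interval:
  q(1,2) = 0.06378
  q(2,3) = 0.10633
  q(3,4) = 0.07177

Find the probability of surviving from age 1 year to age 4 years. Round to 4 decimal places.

0.7766

Chaining the interval survival probabilities: (1 − 0.06378) × (1 − 0.10633) × (1 − 0.07177).
= 0.93622 × 0.89367 × 0.92823 = 0.776624.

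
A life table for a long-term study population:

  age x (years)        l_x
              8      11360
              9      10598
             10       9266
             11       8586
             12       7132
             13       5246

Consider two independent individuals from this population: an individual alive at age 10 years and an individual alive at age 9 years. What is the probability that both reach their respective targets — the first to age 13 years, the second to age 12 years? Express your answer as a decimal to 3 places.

0.381

p₁ = l_13/l_10 = 5246/9266 = 0.566156; p₂ = l_12/l_9 = 7132/10598 = 0.672957.
P(both) = p₁ × p₂ = 0.566156 × 0.672957 = 0.380999.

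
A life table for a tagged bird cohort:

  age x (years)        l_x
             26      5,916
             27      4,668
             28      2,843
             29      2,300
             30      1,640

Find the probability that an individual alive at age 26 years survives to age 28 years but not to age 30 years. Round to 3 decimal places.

This is the probability of reaching 28 but not 30, conditional on being alive at 26: (l_28 − l_30) / l_26.
= (2,843 − 1,640) / 5,916 = 1,203 / 5,916 = 0.203347.

0.203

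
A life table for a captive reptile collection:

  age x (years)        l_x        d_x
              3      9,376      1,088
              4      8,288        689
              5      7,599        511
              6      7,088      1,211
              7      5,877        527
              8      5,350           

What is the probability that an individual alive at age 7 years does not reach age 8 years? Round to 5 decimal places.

0.08967

P(die before 8 | alive at 7) = 1 − l_8/l_7 = 1 − 5,350/5,877 = (527)/5,877 = 0.089672.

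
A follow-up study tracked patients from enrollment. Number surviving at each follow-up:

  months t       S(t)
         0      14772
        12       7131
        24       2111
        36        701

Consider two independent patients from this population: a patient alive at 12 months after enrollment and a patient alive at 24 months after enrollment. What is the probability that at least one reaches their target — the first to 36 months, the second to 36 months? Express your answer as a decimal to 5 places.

p₁ = S(36)/S(12) = 701/7131 = 0.098303; p₂ = S(36)/S(24) = 701/2111 = 0.332070.
P(at least one) = 1 − (1−p₁)(1−p₂) = 1 − 0.901697 × 0.667930 = 0.397730.

0.39773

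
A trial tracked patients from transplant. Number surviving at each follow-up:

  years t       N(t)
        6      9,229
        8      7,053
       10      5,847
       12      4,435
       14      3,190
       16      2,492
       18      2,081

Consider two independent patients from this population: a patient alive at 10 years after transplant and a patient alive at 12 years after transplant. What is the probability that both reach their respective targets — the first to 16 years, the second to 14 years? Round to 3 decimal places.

0.307

p₁ = N(16)/N(10) = 2,492/5,847 = 0.426201; p₂ = N(14)/N(12) = 3,190/4,435 = 0.719278.
P(both) = p₁ × p₂ = 0.426201 × 0.719278 = 0.306557.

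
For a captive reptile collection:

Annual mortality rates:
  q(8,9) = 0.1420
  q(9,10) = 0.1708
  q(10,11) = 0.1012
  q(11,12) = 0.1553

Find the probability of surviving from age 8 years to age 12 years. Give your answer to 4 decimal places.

0.5401

Survival from 8 to 12 is the product of surviving each interval: (1 − 0.1420) × (1 − 0.1708) × (1 − 0.1012) × (1 − 0.1553).
= 0.8580 × 0.8292 × 0.8988 × 0.8447 = 0.540147.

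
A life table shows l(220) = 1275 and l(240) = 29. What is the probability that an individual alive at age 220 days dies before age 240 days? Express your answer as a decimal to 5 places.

0.97725

P(die before 240 | alive at 220) = 1 − l(240)/l(220) = 1 − 29/1275 = (1246)/1275 = 0.977255.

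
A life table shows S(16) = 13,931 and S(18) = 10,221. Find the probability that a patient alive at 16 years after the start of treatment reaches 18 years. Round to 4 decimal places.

0.7337

The conditional survival probability is S(18)/S(16) = 10,221/13,931 = 0.733687.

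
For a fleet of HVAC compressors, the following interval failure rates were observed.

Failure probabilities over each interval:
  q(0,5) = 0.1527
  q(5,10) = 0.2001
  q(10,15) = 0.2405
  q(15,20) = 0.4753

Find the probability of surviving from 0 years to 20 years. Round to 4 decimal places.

The overall survival probability is (1 − 0.1527) × (1 − 0.2001) × (1 − 0.2405) × (1 − 0.4753).
= 0.8473 × 0.7999 × 0.7595 × 0.5247 = 0.270092.

0.2701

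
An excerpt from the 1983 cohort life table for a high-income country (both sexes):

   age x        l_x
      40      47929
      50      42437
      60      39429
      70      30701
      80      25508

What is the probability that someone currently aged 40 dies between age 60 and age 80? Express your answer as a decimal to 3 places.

0.290

This is the probability of reaching 60 but not 80, conditional on being alive at 40: (l_60 − l_80) / l_40.
= (39429 − 25508) / 47929 = 13921 / 47929 = 0.290450.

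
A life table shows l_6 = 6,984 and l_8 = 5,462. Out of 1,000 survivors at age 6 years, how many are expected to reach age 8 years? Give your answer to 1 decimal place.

The relevant probability is 5,462/6,984 = 0.782073.
Expected number = 1,000 × 0.782073 = 782.1.

782.1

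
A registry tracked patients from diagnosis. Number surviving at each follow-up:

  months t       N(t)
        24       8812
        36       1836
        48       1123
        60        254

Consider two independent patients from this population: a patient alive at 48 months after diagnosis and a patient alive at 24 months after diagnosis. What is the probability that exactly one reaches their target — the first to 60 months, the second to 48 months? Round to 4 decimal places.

0.2960

p₁ = N(60)/N(48) = 254/1123 = 0.226180; p₂ = N(48)/N(24) = 1123/8812 = 0.127440.
P(exactly one) = p₁(1−p₂) + (1−p₁)p₂ = 0.197356 + 0.098616 = 0.295971.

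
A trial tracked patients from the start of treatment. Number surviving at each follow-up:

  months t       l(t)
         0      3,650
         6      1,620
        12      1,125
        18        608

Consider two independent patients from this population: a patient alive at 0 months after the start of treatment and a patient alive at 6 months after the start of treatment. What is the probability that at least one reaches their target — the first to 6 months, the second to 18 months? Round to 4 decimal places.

0.6526

p₁ = l(6)/l(0) = 1,620/3,650 = 0.443836; p₂ = l(18)/l(6) = 608/1,620 = 0.375309.
P(at least one) = 1 − (1−p₁)(1−p₂) = 1 − 0.556164 × 0.624691 = 0.652569.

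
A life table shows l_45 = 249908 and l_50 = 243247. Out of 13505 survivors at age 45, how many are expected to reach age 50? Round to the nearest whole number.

13145

The relevant probability is 243247/249908 = 0.973346.
Expected number = 13505 × 0.973346 = 13145.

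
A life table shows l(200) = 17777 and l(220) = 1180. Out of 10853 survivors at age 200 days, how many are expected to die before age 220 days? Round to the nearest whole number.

10133

The relevant probability is 1 − 1180/17777 = 0.933622.
Expected number = 10853 × 0.933622 = 10133.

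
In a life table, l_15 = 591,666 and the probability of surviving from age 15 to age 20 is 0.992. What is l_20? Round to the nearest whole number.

586933

l_20 = l_15 × p = 591,666 × 0.992 = 586933.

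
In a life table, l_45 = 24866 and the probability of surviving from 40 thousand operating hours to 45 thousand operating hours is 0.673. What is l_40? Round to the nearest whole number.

l_40 = l_45 / p = 24866 / 0.673 = 36948.

36948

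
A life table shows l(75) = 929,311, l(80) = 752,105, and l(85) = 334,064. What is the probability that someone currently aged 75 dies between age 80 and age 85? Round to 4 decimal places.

0.4498

This is the probability of reaching 80 but not 85, conditional on being alive at 75: (l(80) − l(85)) / l(75).
= (752,105 − 334,064) / 929,311 = 418,041 / 929,311 = 0.449840.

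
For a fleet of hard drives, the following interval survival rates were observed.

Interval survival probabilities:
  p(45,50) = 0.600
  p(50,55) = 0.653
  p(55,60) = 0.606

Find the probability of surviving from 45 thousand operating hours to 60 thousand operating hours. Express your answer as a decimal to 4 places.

Survival from 45 to 60 is the product of surviving each interval: 0.600 × 0.653 × 0.606.
= 0.237431.

0.2374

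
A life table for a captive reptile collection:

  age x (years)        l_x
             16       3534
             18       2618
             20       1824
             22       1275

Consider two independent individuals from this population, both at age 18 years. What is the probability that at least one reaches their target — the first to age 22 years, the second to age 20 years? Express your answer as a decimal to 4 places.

0.8444

p₁ = l_22/l_18 = 1275/2618 = 0.487013; p₂ = l_20/l_18 = 1824/2618 = 0.696715.
P(at least one) = 1 − (1−p₁)(1−p₂) = 1 − 0.512987 × 0.303285 = 0.844419.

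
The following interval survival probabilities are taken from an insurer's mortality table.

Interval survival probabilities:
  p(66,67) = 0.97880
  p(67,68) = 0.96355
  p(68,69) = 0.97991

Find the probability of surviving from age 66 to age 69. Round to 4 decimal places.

0.9242

Survival from 66 to 69 is the product of surviving each interval: 0.97880 × 0.96355 × 0.97991.
= 0.924175.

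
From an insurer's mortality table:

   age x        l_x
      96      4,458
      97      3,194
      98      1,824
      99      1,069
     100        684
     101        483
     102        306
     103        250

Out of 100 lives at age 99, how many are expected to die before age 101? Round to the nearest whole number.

The relevant probability is 1 − 483/1,069 = 0.548176.
Expected number = 100 × 0.548176 = 55.

55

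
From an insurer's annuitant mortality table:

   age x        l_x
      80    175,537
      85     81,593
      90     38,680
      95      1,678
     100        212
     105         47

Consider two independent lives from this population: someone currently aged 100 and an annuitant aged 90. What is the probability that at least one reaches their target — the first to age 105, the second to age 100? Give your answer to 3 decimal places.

p₁ = l_105/l_100 = 47/212 = 0.221698; p₂ = l_100/l_90 = 212/38,680 = 0.005481.
P(at least one) = 1 − (1−p₁)(1−p₂) = 1 − 0.778302 × 0.994519 = 0.225964.

0.226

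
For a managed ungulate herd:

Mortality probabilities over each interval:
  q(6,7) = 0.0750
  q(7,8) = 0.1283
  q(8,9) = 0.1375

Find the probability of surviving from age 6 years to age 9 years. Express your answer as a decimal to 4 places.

0.6955

P(survive 6→9) = (1 − 0.0750) × (1 − 0.1283) × (1 − 0.1375).
= 0.9250 × 0.8717 × 0.8625 = 0.695453.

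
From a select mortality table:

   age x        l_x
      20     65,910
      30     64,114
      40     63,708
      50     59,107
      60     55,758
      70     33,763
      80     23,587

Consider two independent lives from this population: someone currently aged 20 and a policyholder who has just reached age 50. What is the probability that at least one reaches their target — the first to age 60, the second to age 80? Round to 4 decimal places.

0.9074

p₁ = l_60/l_20 = 55,758/65,910 = 0.845972; p₂ = l_80/l_50 = 23,587/59,107 = 0.399056.
P(at least one) = 1 − (1−p₁)(1−p₂) = 1 − 0.154028 × 0.600944 = 0.907438.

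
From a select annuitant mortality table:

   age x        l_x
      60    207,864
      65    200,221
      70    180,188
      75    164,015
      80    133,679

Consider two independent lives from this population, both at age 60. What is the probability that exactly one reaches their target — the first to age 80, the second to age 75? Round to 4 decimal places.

p₁ = l_80/l_60 = 133,679/207,864 = 0.643108; p₂ = l_75/l_60 = 164,015/207,864 = 0.789050.
P(exactly one) = p₁(1−p₂) + (1−p₁)p₂ = 0.135664 + 0.281606 = 0.417269.

0.4173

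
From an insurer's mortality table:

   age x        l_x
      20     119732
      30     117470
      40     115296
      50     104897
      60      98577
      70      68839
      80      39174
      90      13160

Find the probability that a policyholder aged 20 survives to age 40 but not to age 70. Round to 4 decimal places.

We want 20|30q20 = (l_40 − l_70)/l_20.
This is the probability of reaching 40 but not 70, conditional on being alive at 20: (l_40 − l_70) / l_20.
= (115296 − 68839) / 119732 = 46457 / 119732 = 0.388008.

0.3880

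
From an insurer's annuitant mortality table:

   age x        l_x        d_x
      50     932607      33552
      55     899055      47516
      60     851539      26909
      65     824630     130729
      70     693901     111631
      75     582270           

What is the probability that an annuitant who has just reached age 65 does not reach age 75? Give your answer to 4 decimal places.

0.2939

P(die before 75 | alive at 65) = 1 − l_75/l_65 = 1 − 582270/824630 = (242360)/824630 = 0.293902.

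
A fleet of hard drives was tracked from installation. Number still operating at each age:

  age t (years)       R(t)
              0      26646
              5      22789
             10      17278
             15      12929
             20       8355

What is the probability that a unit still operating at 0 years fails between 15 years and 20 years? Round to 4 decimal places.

This is the probability of reaching 15 but not 20, conditional on being operational at 0: (R(15) − R(20)) / R(0).
= (12929 − 8355) / 26646 = 4574 / 26646 = 0.171658.

0.1717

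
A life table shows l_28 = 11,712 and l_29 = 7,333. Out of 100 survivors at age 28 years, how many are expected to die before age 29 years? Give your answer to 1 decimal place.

37.4

The relevant probability is 1 − 7,333/11,712 = 0.373890.
Expected number = 100 × 0.373890 = 37.4.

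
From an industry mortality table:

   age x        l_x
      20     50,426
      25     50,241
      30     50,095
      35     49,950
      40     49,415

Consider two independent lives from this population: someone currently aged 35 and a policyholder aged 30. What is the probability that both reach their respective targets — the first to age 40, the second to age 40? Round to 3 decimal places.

p₁ = l_40/l_35 = 49,415/49,950 = 0.989289; p₂ = l_40/l_30 = 49,415/50,095 = 0.986426.
P(both) = p₁ × p₂ = 0.989289 × 0.986426 = 0.975860.

0.976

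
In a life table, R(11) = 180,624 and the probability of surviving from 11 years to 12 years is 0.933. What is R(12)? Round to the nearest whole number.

168522

R(12) = R(11) × p = 180,624 × 0.933 = 168522.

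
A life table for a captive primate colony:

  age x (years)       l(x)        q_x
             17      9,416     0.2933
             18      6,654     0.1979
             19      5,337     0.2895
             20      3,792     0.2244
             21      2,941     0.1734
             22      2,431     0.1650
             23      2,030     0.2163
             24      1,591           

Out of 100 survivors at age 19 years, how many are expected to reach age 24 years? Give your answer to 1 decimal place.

The relevant probability is 1,591/5,337 = 0.298108.
Expected number = 100 × 0.298108 = 29.8.

29.8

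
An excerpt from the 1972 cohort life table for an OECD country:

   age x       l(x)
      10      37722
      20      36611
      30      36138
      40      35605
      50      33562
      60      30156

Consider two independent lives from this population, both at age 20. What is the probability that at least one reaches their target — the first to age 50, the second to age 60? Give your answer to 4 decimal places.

p₁ = l(50)/l(20) = 33562/36611 = 0.916719; p₂ = l(60)/l(20) = 30156/36611 = 0.823687.
P(at least one) = 1 − (1−p₁)(1−p₂) = 1 − 0.083281 × 0.176313 = 0.985316.

0.9853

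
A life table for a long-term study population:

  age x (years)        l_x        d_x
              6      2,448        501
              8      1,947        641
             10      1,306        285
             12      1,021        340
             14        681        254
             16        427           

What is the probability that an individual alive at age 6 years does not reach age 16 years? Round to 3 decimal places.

0.826

P(die before 16 | alive at 6) = 1 − l_16/l_6 = 1 − 427/2,448 = (2,021)/2,448 = 0.825572.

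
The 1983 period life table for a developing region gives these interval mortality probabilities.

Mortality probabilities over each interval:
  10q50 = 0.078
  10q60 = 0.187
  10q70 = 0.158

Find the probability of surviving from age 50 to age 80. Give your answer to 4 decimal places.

Chaining the interval survival probabilities: (1 − 0.078) × (1 − 0.187) × (1 − 0.158).
= 0.922 × 0.813 × 0.842 = 0.631151.

0.6312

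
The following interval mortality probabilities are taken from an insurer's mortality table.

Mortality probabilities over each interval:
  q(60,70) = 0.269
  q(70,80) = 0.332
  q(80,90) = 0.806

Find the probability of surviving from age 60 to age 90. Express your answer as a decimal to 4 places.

P(survive 60→90) = (1 − 0.269) × (1 − 0.332) × (1 − 0.806).
= 0.731 × 0.668 × 0.194 = 0.094732.

0.0947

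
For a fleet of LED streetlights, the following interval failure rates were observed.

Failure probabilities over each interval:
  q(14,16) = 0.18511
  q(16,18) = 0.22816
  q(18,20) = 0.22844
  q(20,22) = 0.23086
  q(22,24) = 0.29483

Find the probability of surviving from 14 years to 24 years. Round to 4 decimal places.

0.2632

P(survive 14→24) = (1 − 0.18511) × (1 − 0.22816) × (1 − 0.22844) × (1 − 0.23086) × (1 − 0.29483).
= 0.81489 × 0.77184 × 0.77156 × 0.76914 × 0.70517 = 0.263206.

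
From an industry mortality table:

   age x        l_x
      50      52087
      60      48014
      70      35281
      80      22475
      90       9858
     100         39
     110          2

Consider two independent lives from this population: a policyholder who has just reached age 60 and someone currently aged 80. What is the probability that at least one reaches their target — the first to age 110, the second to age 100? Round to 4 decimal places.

p₁ = l_110/l_60 = 2/48014 = 0.000042; p₂ = l_100/l_80 = 39/22475 = 0.001735.
P(at least one) = 1 − (1−p₁)(1−p₂) = 1 − 0.999958 × 0.998265 = 0.001777.

0.0018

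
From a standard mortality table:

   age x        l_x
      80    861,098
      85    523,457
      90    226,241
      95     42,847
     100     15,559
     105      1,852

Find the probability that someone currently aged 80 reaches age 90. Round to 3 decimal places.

We want 10p80 = l_90/l_80.
The conditional survival probability is l_90/l_80 = 226,241/861,098 = 0.262735.

0.263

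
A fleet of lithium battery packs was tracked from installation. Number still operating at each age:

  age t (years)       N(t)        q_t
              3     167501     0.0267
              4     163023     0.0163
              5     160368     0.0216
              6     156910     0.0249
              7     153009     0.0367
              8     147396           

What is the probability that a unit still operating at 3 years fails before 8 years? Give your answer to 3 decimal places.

P(fail before 8 | operational at 3) = 1 − N(8)/N(3) = 1 − 147396/167501 = (20105)/167501 = 0.120029.

0.120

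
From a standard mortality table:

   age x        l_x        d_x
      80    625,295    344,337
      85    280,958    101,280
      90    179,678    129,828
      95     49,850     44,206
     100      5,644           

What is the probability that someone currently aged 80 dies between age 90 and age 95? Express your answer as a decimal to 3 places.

We want 10|5q80 = (l_90 − l_95)/l_80.
This is the probability of reaching 90 but not 95, conditional on being alive at 80: (l_90 − l_95) / l_80.
= (179,678 − 49,850) / 625,295 = 129,828 / 625,295 = 0.207627.

0.208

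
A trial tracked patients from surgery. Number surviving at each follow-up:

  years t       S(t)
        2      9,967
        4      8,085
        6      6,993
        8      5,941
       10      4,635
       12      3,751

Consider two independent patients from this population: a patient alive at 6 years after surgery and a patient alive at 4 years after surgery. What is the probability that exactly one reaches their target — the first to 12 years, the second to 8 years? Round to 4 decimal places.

p₁ = S(12)/S(6) = 3,751/6,993 = 0.536394; p₂ = S(8)/S(4) = 5,941/8,085 = 0.734818.
P(exactly one) = p₁(1−p₂) + (1−p₁)p₂ = 0.142242 + 0.340666 = 0.482908.

0.4829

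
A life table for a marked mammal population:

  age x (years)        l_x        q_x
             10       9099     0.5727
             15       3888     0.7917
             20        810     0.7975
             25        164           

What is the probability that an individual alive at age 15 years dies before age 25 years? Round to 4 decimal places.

0.9578

P(die before 25 | alive at 15) = 1 − l_25/l_15 = 1 − 164/3888 = (3724)/3888 = 0.957819.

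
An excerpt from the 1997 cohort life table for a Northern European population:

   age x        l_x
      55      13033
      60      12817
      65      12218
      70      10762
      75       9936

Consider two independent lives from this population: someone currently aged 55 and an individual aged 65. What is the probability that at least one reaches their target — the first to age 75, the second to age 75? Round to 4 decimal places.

0.9556

p₁ = l_75/l_55 = 9936/13033 = 0.762372; p₂ = l_75/l_65 = 9936/12218 = 0.813226.
P(at least one) = 1 − (1−p₁)(1−p₂) = 1 − 0.237628 × 0.186774 = 0.955617.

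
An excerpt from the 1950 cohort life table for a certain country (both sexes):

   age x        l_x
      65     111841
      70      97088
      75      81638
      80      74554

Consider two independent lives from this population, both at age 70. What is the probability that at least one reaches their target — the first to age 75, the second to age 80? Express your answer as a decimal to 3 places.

p₁ = l_75/l_70 = 81638/97088 = 0.840866; p₂ = l_80/l_70 = 74554/97088 = 0.767901.
P(at least one) = 1 − (1−p₁)(1−p₂) = 1 − 0.159134 × 0.232099 = 0.963065.

0.963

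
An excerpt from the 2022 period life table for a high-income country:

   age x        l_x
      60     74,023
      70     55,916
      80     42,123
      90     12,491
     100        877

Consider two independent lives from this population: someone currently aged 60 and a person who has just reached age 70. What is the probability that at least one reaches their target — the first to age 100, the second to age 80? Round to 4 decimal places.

p₁ = l_100/l_60 = 877/74,023 = 0.011848; p₂ = l_80/l_70 = 42,123/55,916 = 0.753326.
P(at least one) = 1 − (1−p₁)(1−p₂) = 1 − 0.988152 × 0.246674 = 0.756249.

0.7562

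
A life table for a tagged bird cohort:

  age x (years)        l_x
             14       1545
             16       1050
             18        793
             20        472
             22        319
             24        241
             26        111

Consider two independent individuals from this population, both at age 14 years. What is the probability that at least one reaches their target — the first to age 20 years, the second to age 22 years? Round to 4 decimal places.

p₁ = l_20/l_14 = 472/1545 = 0.305502; p₂ = l_22/l_14 = 319/1545 = 0.206472.
P(at least one) = 1 − (1−p₁)(1−p₂) = 1 − 0.694498 × 0.793528 = 0.448896.

0.4489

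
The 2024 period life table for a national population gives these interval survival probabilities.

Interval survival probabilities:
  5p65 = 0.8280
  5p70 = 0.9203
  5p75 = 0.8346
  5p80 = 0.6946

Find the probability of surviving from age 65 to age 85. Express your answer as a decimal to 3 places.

0.442

Chaining the interval survival probabilities: 0.8280 × 0.9203 × 0.8346 × 0.6946.
= 0.441746.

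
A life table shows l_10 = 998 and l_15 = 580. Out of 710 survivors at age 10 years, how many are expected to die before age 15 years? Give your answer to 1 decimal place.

297.4

The relevant probability is 1 − 580/998 = 0.418838.
Expected number = 710 × 0.418838 = 297.4.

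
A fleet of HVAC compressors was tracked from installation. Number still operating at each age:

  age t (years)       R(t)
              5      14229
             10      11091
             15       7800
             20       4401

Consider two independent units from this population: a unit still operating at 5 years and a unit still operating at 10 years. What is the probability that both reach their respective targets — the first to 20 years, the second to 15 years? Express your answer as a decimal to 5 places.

0.21752

p₁ = R(20)/R(5) = 4401/14229 = 0.309298; p₂ = R(15)/R(10) = 7800/11091 = 0.703273.
P(both) = p₁ × p₂ = 0.309298 × 0.703273 = 0.217521.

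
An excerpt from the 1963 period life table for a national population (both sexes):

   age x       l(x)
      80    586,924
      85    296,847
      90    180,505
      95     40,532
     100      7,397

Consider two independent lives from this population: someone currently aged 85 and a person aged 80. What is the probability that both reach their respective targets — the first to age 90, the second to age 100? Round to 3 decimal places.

p₁ = l(90)/l(85) = 180,505/296,847 = 0.608074; p₂ = l(100)/l(80) = 7,397/586,924 = 0.012603.
P(both) = p₁ × p₂ = 0.608074 × 0.012603 = 0.007664.

0.008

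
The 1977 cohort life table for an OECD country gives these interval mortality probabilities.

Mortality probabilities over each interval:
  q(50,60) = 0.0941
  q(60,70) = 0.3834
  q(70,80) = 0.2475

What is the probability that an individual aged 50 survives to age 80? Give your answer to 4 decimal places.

P(survive 50→80) = (1 − 0.0941) × (1 − 0.3834) × (1 − 0.2475).
= 0.9059 × 0.6166 × 0.7525 = 0.420330.

0.4203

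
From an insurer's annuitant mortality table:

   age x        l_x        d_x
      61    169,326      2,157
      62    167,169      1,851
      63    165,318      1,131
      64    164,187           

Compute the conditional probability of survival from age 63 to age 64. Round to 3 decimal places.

0.993

We want 1p63 = l_64/l_63.
The conditional survival probability is l_64/l_63 = 164,187/165,318 = 0.993159.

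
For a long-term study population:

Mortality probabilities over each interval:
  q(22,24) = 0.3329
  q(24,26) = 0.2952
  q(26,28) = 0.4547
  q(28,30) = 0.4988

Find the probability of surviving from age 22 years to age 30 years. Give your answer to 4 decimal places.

0.1285

P(survive 22→30) = (1 − 0.3329) × (1 − 0.2952) × (1 − 0.4547) × (1 − 0.4988).
= 0.6671 × 0.7048 × 0.5453 × 0.5012 = 0.128500.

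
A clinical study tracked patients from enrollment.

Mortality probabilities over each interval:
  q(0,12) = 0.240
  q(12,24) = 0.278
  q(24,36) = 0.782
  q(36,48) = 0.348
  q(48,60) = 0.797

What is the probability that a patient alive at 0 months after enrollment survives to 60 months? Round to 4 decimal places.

Survival from 0 to 60 is the product of surviving each interval: (1 − 0.240) × (1 − 0.278) × (1 − 0.782) × (1 − 0.348) × (1 − 0.797).
= 0.760 × 0.722 × 0.218 × 0.652 × 0.203 = 0.015833.

0.0158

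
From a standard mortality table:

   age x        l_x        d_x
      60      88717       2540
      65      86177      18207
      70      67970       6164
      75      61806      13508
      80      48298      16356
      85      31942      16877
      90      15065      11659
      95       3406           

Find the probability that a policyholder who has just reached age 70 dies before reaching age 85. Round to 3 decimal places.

0.530

P(die before 85 | alive at 70) = 1 − l_85/l_70 = 1 − 31942/67970 = (36028)/67970 = 0.530057.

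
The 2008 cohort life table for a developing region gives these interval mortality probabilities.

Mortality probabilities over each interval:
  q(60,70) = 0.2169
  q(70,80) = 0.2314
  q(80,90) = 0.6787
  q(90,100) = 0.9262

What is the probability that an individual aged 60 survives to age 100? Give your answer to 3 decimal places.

P(survive 60→100) = (1 − 0.2169) × (1 − 0.2314) × (1 − 0.6787) × (1 − 0.9262).
= 0.7831 × 0.7686 × 0.3213 × 0.0738 = 0.014272.

0.014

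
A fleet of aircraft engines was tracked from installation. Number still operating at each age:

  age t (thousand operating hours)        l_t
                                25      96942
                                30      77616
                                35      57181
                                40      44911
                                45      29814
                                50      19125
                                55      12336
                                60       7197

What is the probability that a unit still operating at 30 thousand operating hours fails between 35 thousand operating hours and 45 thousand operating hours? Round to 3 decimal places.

0.353

This is the probability of reaching 35 but not 45, conditional on being operational at 30: (l_35 − l_45) / l_30.
= (57181 − 29814) / 77616 = 27367 / 77616 = 0.352595.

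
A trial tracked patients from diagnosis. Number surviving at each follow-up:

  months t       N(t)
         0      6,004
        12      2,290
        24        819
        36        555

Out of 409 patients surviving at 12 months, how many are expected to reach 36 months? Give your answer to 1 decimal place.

The relevant probability is 555/2,290 = 0.242358.
Expected number = 409 × 0.242358 = 99.1.

99.1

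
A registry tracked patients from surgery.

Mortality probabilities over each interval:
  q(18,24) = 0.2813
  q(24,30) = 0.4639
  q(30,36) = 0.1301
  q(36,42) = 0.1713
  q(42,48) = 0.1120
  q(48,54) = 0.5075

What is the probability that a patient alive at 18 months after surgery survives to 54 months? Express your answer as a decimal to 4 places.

0.1215

P(survive 18→54) = (1 − 0.2813) × (1 − 0.4639) × (1 − 0.1301) × (1 − 0.1713) × (1 − 0.1120) × (1 − 0.5075).
= 0.7187 × 0.5361 × 0.8699 × 0.8287 × 0.8880 × 0.4925 = 0.121473.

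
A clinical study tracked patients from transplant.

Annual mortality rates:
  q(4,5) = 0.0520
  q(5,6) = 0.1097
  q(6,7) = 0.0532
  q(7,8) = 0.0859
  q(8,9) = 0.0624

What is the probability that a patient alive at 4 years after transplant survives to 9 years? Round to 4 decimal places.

0.6849

The overall survival probability is (1 − 0.0520) × (1 − 0.1097) × (1 − 0.0532) × (1 − 0.0859) × (1 − 0.0624).
= 0.9480 × 0.8903 × 0.9468 × 0.9141 × 0.9376 = 0.684880.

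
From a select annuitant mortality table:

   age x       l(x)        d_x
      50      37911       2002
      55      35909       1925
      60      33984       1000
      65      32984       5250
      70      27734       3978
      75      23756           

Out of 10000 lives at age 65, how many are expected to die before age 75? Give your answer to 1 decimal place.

2797.7

The relevant probability is 1 − 23756/32984 = 0.279772.
Expected number = 10000 × 0.279772 = 2797.7.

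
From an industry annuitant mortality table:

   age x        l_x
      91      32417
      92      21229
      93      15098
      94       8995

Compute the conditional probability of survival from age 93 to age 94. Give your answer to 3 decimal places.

The conditional survival probability is l_94/l_93 = 8995/15098 = 0.595774.

0.596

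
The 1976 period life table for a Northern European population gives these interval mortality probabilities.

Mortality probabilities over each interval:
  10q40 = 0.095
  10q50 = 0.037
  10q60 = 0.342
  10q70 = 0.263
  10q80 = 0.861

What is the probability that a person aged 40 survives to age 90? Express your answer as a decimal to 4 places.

The overall survival probability is (1 − 0.095) × (1 − 0.037) × (1 − 0.342) × (1 − 0.263) × (1 − 0.861).
= 0.905 × 0.963 × 0.658 × 0.737 × 0.139 = 0.058747.

0.0587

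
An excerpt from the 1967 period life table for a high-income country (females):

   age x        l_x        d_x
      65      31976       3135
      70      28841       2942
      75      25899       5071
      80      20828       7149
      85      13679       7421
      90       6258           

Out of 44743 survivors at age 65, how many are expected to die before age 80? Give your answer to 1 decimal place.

The relevant probability is 1 − 20828/31976 = 0.348636.
Expected number = 44743 × 0.348636 = 15599.0.

15599.0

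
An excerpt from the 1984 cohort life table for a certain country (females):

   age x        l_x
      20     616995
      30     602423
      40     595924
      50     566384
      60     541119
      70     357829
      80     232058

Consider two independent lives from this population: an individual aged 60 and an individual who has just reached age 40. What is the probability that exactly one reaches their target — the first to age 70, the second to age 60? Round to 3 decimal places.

p₁ = l_70/l_60 = 357829/541119 = 0.661276; p₂ = l_60/l_40 = 541119/595924 = 0.908034.
P(exactly one) = p₁(1−p₂) + (1−p₁)p₂ = 0.060815 + 0.307573 = 0.368388.

0.368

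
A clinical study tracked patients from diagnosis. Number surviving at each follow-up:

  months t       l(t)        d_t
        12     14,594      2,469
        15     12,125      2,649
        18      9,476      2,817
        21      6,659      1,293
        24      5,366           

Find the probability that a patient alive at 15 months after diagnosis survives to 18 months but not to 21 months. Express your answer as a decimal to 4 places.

This is the probability of reaching 18 but not 21, conditional on being alive at 15: (l(18) − l(21)) / l(15).
= (9,476 − 6,659) / 12,125 = 2,817 / 12,125 = 0.232330.

0.2323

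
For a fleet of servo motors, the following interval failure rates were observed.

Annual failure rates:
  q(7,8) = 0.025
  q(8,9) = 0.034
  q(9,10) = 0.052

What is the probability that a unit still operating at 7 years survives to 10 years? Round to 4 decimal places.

0.8929

Chaining the interval survival probabilities: (1 − 0.025) × (1 − 0.034) × (1 − 0.052).
= 0.975 × 0.966 × 0.948 = 0.892874.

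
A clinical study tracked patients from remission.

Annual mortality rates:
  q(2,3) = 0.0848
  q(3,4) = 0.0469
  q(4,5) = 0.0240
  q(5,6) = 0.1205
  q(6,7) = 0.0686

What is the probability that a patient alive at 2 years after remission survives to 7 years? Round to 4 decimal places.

0.6974

Survival from 2 to 7 is the product of surviving each interval: (1 − 0.0848) × (1 − 0.0469) × (1 − 0.0240) × (1 − 0.1205) × (1 − 0.0686).
= 0.9152 × 0.9531 × 0.9760 × 0.8795 × 0.9314 = 0.697391.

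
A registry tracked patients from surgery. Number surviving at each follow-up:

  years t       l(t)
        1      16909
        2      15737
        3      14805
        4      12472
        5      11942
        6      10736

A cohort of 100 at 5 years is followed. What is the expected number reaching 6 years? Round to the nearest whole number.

90

The relevant probability is 10736/11942 = 0.899012.
Expected number = 100 × 0.899012 = 90.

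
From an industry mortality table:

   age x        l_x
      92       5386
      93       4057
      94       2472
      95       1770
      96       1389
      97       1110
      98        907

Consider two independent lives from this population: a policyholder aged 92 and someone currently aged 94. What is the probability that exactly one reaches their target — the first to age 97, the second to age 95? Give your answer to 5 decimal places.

0.62698

p₁ = l_97/l_92 = 1110/5386 = 0.206090; p₂ = l_95/l_94 = 1770/2472 = 0.716019.
P(exactly one) = p₁(1−p₂) + (1−p₁)p₂ = 0.058526 + 0.568455 = 0.626980.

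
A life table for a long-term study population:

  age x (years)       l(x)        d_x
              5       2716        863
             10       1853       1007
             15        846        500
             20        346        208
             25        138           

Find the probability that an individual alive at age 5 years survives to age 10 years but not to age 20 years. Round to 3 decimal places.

This is the probability of reaching 10 but not 20, conditional on being alive at 5: (l(10) − l(20)) / l(5).
= (1853 − 346) / 2716 = 1507 / 2716 = 0.554860.

0.555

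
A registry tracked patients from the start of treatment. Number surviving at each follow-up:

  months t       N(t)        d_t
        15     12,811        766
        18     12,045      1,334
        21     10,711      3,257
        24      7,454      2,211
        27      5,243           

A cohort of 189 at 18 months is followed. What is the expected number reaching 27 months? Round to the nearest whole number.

82

The relevant probability is 5,243/12,045 = 0.435284.
Expected number = 189 × 0.435284 = 82.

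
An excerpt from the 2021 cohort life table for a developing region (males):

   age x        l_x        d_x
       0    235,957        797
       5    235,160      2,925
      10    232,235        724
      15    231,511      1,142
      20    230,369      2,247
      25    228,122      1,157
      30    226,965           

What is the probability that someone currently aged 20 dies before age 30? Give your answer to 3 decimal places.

P(die before 30 | alive at 20) = 1 − l_30/l_20 = 1 − 226,965/230,369 = (3,404)/230,369 = 0.014776.

0.015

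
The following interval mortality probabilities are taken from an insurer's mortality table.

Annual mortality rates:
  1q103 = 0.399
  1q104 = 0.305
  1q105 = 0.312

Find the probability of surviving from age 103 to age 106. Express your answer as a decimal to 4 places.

Survival from 103 to 106 is the product of surviving each interval: (1 − 0.399) × (1 − 0.305) × (1 − 0.312).
= 0.601 × 0.695 × 0.688 = 0.287374.

0.2874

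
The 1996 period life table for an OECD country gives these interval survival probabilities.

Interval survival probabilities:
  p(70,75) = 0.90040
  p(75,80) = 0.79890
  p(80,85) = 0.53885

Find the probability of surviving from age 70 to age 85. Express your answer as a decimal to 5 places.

0.38761

The overall survival probability is 0.90040 × 0.79890 × 0.53885.
= 0.387611.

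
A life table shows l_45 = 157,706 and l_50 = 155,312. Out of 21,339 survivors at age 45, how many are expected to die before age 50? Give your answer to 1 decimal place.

The relevant probability is 1 − 155,312/157,706 = 0.015180.
Expected number = 21,339 × 0.015180 = 323.9.

323.9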